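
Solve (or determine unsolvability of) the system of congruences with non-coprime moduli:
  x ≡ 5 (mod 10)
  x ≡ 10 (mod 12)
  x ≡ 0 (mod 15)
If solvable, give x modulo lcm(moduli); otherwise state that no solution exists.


Moduli 10, 12, 15 are not pairwise coprime, so CRT works modulo lcm(m_i) when all pairwise compatibility conditions hold.
Pairwise compatibility: gcd(m_i, m_j) must divide a_i - a_j for every pair.
Merge one congruence at a time:
  Start: x ≡ 5 (mod 10).
  Combine with x ≡ 10 (mod 12): gcd(10, 12) = 2, and 10 - 5 = 5 is NOT divisible by 2.
    ⇒ system is inconsistent (no integer solution).

No solution (the system is inconsistent).


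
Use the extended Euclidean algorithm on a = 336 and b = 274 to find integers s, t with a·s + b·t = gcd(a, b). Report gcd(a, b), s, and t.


Euclidean algorithm on (336, 274) — divide until remainder is 0:
  336 = 1 · 274 + 62
  274 = 4 · 62 + 26
  62 = 2 · 26 + 10
  26 = 2 · 10 + 6
  10 = 1 · 6 + 4
  6 = 1 · 4 + 2
  4 = 2 · 2 + 0
gcd(336, 274) = 2.
Track Bezout coefficients alongside the remainders: start with r₀ = 336 = a·1 + b·0 (s = 1, t = 0) and r₁ = 274 = a·0 + b·1 (s = 0, t = 1); each new remainder r_{k+1} = r_{k-1} − q_k·r_k inherits s_{k+1} = s_{k-1} − q_k·s_k, t_{k+1} = t_{k-1} − q_k·t_k, so r_k = a·s_k + b·t_k at every step:
  q = 1: r = 62, s = 1 − 1·0 = 1, t = 0 − 1·1 = -1  (check: 336·1 + 274·(-1) = 62)
  q = 4: r = 26, s = 0 − 4·1 = -4, t = 1 − 4·(-1) = 5  (check: 336·(-4) + 274·5 = 26)
  q = 2: r = 10, s = 1 − 2·(-4) = 9, t = -1 − 2·5 = -11  (check: 336·9 + 274·(-11) = 10)
  q = 2: r = 6, s = -4 − 2·9 = -22, t = 5 − 2·(-11) = 27  (check: 336·(-22) + 274·27 = 6)
  q = 1: r = 4, s = 9 − 1·(-22) = 31, t = -11 − 1·27 = -38  (check: 336·31 + 274·(-38) = 4)
  q = 1: r = 2, s = -22 − 1·31 = -53, t = 27 − 1·(-38) = 65  (check: 336·(-53) + 274·65 = 2)
The row with r = 2 (the gcd) gives the Bezout coefficients s = -53, t = 65.
Result: 336 · (-53) + 274 · (65) = 2.

gcd(336, 274) = 2; s = -53, t = 65 (check: 336·(-53) + 274·65 = 2).


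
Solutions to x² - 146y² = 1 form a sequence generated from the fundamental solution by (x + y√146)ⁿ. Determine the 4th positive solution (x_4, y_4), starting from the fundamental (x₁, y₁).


Step 1: Find the fundamental solution (x₁, y₁) of x² - 146y² = 1.
  Expand √146 as a continued fraction. a₀ = ⌊√146⌋ = 12; iterate m_{k+1} = d_k·a_k − m_k, d_{k+1} = (146 − m_{k+1}²)/d_k, a_{k+1} = ⌊(a₀ + m_{k+1})/d_{k+1}⌋ (starting m₀ = 0, d₀ = 1), with convergents p_k = a_k·p_{k-1} + p_{k-2}, q_k = a_k·q_{k-1} + q_{k-2} (p₋₁ = 1, q₋₁ = 0):
  k = 0: a₀ = 12; p₀/q₀ = 12/1; p₀² − 146·q₀² = 144 − 146 = -2.
  k = 1: m = 12, d = 2, a = ⌊(12 + 12)/2⌋ = 12; p/q = (12·12 + 1)/(12·1 + 0) = 145/12; p² − 146·q² = 21025 − 21024 = 1.
  The first convergent with p² − 146·q² = 1 gives the fundamental solution (x₁, y₁) = (145, 12).
Step 2: Apply the recurrence (x_{n+1}, y_{n+1}) = (x₁x_n + 146y₁y_n, x₁y_n + y₁x_n) repeatedly.
  From (x_1, y_1) = (145, 12): x_2 = 145·145 + 146·12·12 = 42049; y_2 = 145·12 + 12·145 = 3480.
  From (x_2, y_2) = (42049, 3480): x_3 = 145·42049 + 146·12·3480 = 12194065; y_3 = 145·3480 + 12·42049 = 1009188.
  From (x_3, y_3) = (12194065, 1009188): x_4 = 145·12194065 + 146·12·1009188 = 3536236801; y_4 = 145·1009188 + 12·12194065 = 292661040.
Step 3: Verify x_4² - 146·y_4² = 12504970712746713601 - 12504970712746713600 = 1 (should be 1). ✓

(x_1, y_1) = (145, 12); (x_4, y_4) = (3536236801, 292661040).


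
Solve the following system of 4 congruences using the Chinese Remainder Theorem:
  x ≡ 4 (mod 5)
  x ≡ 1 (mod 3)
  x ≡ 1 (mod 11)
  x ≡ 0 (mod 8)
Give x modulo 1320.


Product of moduli M = 5 · 3 · 11 · 8 = 1320.
Merge one congruence at a time:
  Start: x ≡ 4 (mod 5).
  Combine with x ≡ 1 (mod 3); new modulus lcm = 15.
    Write x = 4 + 5·t and substitute into x ≡ 1 (mod 3): 5·t ≡ 1 − 4 = -3 (mod 3).
    Reduce coefficients mod 3: 2·t ≡ 0 (mod 3).
    The inverse of 2 mod 3 is 2 (since 2·2 = 4 = 1·3 + 1), so t ≡ 2·0 = 0 ≡ 0 (mod 3).
    Then x = 4 + 5·0 = 4, valid modulo lcm(5, 3) = 15: x ≡ 4 (mod 15).
  Combine with x ≡ 1 (mod 11); new modulus lcm = 165.
    Write x = 4 + 15·t and substitute into x ≡ 1 (mod 11): 15·t ≡ 1 − 4 = -3 (mod 11).
    Reduce coefficients mod 11: 4·t ≡ 8 (mod 11).
    The inverse of 4 mod 11 is 3 (since 4·3 = 12 = 1·11 + 1), so t ≡ 3·8 = 24 ≡ 2 (mod 11).
    Then x = 4 + 15·2 = 34, valid modulo lcm(15, 11) = 165: x ≡ 34 (mod 165).
  Combine with x ≡ 0 (mod 8); new modulus lcm = 1320.
    Write x = 34 + 165·t and substitute into x ≡ 0 (mod 8): 165·t ≡ 0 − 34 = -34 (mod 8).
    Reduce coefficients mod 8: 5·t ≡ 6 (mod 8).
    The inverse of 5 mod 8 is 5 (since 5·5 = 25 = 3·8 + 1), so t ≡ 5·6 = 30 ≡ 6 (mod 8).
    Then x = 34 + 165·6 = 1024, valid modulo lcm(165, 8) = 1320: x ≡ 1024 (mod 1320).
Verify against each original: 1024 mod 5 = 4, 1024 mod 3 = 1, 1024 mod 11 = 1, 1024 mod 8 = 0.

x ≡ 1024 (mod 1320).


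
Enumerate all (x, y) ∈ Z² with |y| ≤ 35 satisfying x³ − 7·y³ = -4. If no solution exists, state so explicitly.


The equation is x³ - 7y³ = -4. For fixed y, x³ = 7·y³ − 4, so a solution requires the RHS to be a perfect cube.
Strategy: iterate y from -35 to 35, compute RHS = 7·y³ − 4, and check whether it is a (positive or negative) perfect cube.
Check small values of y:
  y = 0: RHS = -4 is not a perfect cube.
  y = 1: RHS = 3 is not a perfect cube.
  y = -1: RHS = -11 is not a perfect cube.
  y = 2: RHS = 52 is not a perfect cube.
  y = -2: RHS = -60 is not a perfect cube.
  y = 3: RHS = 185 is not a perfect cube.
  y = -3: RHS = -193 is not a perfect cube.
Continuing the search up to |y| = 35 finds no solutions either.
No (x, y) in the scanned range satisfies the equation.

No integer solutions with |y| ≤ 35.


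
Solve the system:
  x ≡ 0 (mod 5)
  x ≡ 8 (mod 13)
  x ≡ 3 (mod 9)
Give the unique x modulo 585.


Moduli 5, 13, 9 are pairwise coprime; by CRT there is a unique solution modulo M = 5 · 13 · 9 = 585.
Solve pairwise, accumulating the modulus:
  Start with x ≡ 0 (mod 5).
  Combine with x ≡ 8 (mod 13): since gcd(5, 13) = 1, we get a unique residue mod 65.
    Write x = 0 + 5·t and substitute into x ≡ 8 (mod 13): 5·t ≡ 8 − 0 = 8 (mod 13).
    The inverse of 5 mod 13 is 8 (since 5·8 = 40 = 3·13 + 1), so t ≡ 8·8 = 64 ≡ 12 (mod 13).
    Then x = 0 + 5·12 = 60, valid modulo lcm(5, 13) = 65: x ≡ 60 (mod 65).
  Combine with x ≡ 3 (mod 9): since gcd(65, 9) = 1, we get a unique residue mod 585.
    Write x = 60 + 65·t and substitute into x ≡ 3 (mod 9): 65·t ≡ 3 − 60 = -57 (mod 9).
    Reduce coefficients mod 9: 2·t ≡ 6 (mod 9).
    The inverse of 2 mod 9 is 5 (since 2·5 = 10 = 1·9 + 1), so t ≡ 5·6 = 30 ≡ 3 (mod 9).
    Then x = 60 + 65·3 = 255, valid modulo lcm(65, 9) = 585: x ≡ 255 (mod 585).
Verify: 255 mod 5 = 0 ✓, 255 mod 13 = 8 ✓, 255 mod 9 = 3 ✓.

x ≡ 255 (mod 585).


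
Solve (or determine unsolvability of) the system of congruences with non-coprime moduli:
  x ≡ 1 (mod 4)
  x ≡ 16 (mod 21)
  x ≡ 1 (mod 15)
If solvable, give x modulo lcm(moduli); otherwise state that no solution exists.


Moduli 4, 21, 15 are not pairwise coprime, so CRT works modulo lcm(m_i) when all pairwise compatibility conditions hold.
Pairwise compatibility: gcd(m_i, m_j) must divide a_i - a_j for every pair.
Merge one congruence at a time:
  Start: x ≡ 1 (mod 4).
  Combine with x ≡ 16 (mod 21): gcd(4, 21) = 1; 16 - 1 = 15, which IS divisible by 1, so compatible.
    Write x = 1 + 4·t and substitute into x ≡ 16 (mod 21): 4·t ≡ 16 − 1 = 15 (mod 21).
    The inverse of 4 mod 21 is 16 (since 4·16 = 64 = 3·21 + 1), so t ≡ 16·15 = 240 ≡ 9 (mod 21).
    Then x = 1 + 4·9 = 37, valid modulo lcm(4, 21) = 84: x ≡ 37 (mod 84).
  Combine with x ≡ 1 (mod 15): gcd(84, 15) = 3; 1 - 37 = -36, which IS divisible by 3, so compatible.
    Write x = 37 + 84·t and substitute into x ≡ 1 (mod 15): 84·t ≡ 1 − 37 = -36 (mod 15).
    Divide the congruence (and modulus) by g = 3: 28·t ≡ -12 (mod 5).
    Reduce coefficients mod 5: 3·t ≡ 3 (mod 5).
    The inverse of 3 mod 5 is 2 (since 3·2 = 6 = 1·5 + 1), so t ≡ 2·3 = 6 ≡ 1 (mod 5).
    Then x = 37 + 84·1 = 121, valid modulo lcm(84, 15) = 420: x ≡ 121 (mod 420).
Verify: 121 mod 4 = 1, 121 mod 21 = 16, 121 mod 15 = 1.

x ≡ 121 (mod 420).


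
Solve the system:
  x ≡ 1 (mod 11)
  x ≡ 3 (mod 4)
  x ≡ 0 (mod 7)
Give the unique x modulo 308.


Moduli 11, 4, 7 are pairwise coprime; by CRT there is a unique solution modulo M = 11 · 4 · 7 = 308.
Solve pairwise, accumulating the modulus:
  Start with x ≡ 1 (mod 11).
  Combine with x ≡ 3 (mod 4): since gcd(11, 4) = 1, we get a unique residue mod 44.
    Write x = 1 + 11·t and substitute into x ≡ 3 (mod 4): 11·t ≡ 3 − 1 = 2 (mod 4).
    Reduce coefficients mod 4: 3·t ≡ 2 (mod 4).
    The inverse of 3 mod 4 is 3 (since 3·3 = 9 = 2·4 + 1), so t ≡ 3·2 = 6 ≡ 2 (mod 4).
    Then x = 1 + 11·2 = 23, valid modulo lcm(11, 4) = 44: x ≡ 23 (mod 44).
  Combine with x ≡ 0 (mod 7): since gcd(44, 7) = 1, we get a unique residue mod 308.
    Write x = 23 + 44·t and substitute into x ≡ 0 (mod 7): 44·t ≡ 0 − 23 = -23 (mod 7).
    Reduce coefficients mod 7: 2·t ≡ 5 (mod 7).
    The inverse of 2 mod 7 is 4 (since 2·4 = 8 = 1·7 + 1), so t ≡ 4·5 = 20 ≡ 6 (mod 7).
    Then x = 23 + 44·6 = 287, valid modulo lcm(44, 7) = 308: x ≡ 287 (mod 308).
Verify: 287 mod 11 = 1 ✓, 287 mod 4 = 3 ✓, 287 mod 7 = 0 ✓.

x ≡ 287 (mod 308).


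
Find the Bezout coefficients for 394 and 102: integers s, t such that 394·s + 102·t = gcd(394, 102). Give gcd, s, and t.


Euclidean algorithm on (394, 102) — divide until remainder is 0:
  394 = 3 · 102 + 88
  102 = 1 · 88 + 14
  88 = 6 · 14 + 4
  14 = 3 · 4 + 2
  4 = 2 · 2 + 0
gcd(394, 102) = 2.
Track Bezout coefficients alongside the remainders: start with r₀ = 394 = a·1 + b·0 (s = 1, t = 0) and r₁ = 102 = a·0 + b·1 (s = 0, t = 1); each new remainder r_{k+1} = r_{k-1} − q_k·r_k inherits s_{k+1} = s_{k-1} − q_k·s_k, t_{k+1} = t_{k-1} − q_k·t_k, so r_k = a·s_k + b·t_k at every step:
  q = 3: r = 88, s = 1 − 3·0 = 1, t = 0 − 3·1 = -3  (check: 394·1 + 102·(-3) = 88)
  q = 1: r = 14, s = 0 − 1·1 = -1, t = 1 − 1·(-3) = 4  (check: 394·(-1) + 102·4 = 14)
  q = 6: r = 4, s = 1 − 6·(-1) = 7, t = -3 − 6·4 = -27  (check: 394·7 + 102·(-27) = 4)
  q = 3: r = 2, s = -1 − 3·7 = -22, t = 4 − 3·(-27) = 85  (check: 394·(-22) + 102·85 = 2)
The row with r = 2 (the gcd) gives the Bezout coefficients s = -22, t = 85.
Result: 394 · (-22) + 102 · (85) = 2.

gcd(394, 102) = 2; s = -22, t = 85 (check: 394·(-22) + 102·85 = 2).


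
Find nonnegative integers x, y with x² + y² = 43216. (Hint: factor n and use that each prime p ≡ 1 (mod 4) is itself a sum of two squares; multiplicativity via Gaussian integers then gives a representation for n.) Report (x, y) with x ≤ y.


Step 1: Factor n = 43216 = 2^4 · 37 · 73.
Step 2: Check the mod-4 condition on each prime factor: 2 = 2 (special); 37 ≡ 1 (mod 4), exponent 1; 73 ≡ 1 (mod 4), exponent 1.
All primes ≡ 3 (mod 4) appear to even exponent (or don't appear), so by the two-squares theorem n IS expressible as a sum of two squares.
Step 3: Build a representation. Group n = k² · m with k = 4 and m = 37 · 73 = 2701 (a product of primes ≡ 1 (mod 4)); a representation of m scales to one of n via (k·x)² + (k·y)² = k²(x² + y²). Each prime p ≡ 1 (mod 4) is itself a sum of two squares; find a² by testing p − a² for a perfect square:
  37: 37 − 1² = 36 = 6² ⇒ 37 = 1² + 6².
  73: 73 − 1² = 72, 73 − 2² = 69, 73 − 3² = 64 = 8² ⇒ 73 = 3² + 8².
  Combine using the Brahmagupta–Fibonacci identity (a² + b²)(c² + d²) = (ac − bd)² + (ad + bc)² = (ac + bd)² + (ad − bc)²:
  37 · 73 = 2701: from (1² + 6²)(3² + 8²), take (1·3 − 6·8, 1·8 + 6·3) = (3 − 48, 8 + 18) = (-45, 26); dropping signs (only squares matter) gives (45, 26); check 45² + 26² = 2025 + 676 = 2701 ✓.
  Scale by k = 4: (4·45, 4·26) = (180, 104).
Step 4: Order so x ≤ y and verify: 104² + 180² = 10816 + 32400 = 43216 = n. ✓

n = 43216 = 104² + 180² (one valid representation with x ≤ y).


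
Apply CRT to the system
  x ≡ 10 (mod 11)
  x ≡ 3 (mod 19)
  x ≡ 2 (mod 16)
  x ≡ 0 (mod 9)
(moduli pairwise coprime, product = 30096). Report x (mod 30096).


Product of moduli M = 11 · 19 · 16 · 9 = 30096.
Merge one congruence at a time:
  Start: x ≡ 10 (mod 11).
  Combine with x ≡ 3 (mod 19); new modulus lcm = 209.
    Write x = 10 + 11·t and substitute into x ≡ 3 (mod 19): 11·t ≡ 3 − 10 = -7 (mod 19).
    Reduce coefficients mod 19: 11·t ≡ 12 (mod 19).
    The inverse of 11 mod 19 is 7 (since 11·7 = 77 = 4·19 + 1), so t ≡ 7·12 = 84 ≡ 8 (mod 19).
    Then x = 10 + 11·8 = 98, valid modulo lcm(11, 19) = 209: x ≡ 98 (mod 209).
  Combine with x ≡ 2 (mod 16); new modulus lcm = 3344.
    Write x = 98 + 209·t and substitute into x ≡ 2 (mod 16): 209·t ≡ 2 − 98 = -96 (mod 16).
    Reduce coefficients mod 16: 1·t ≡ 0 (mod 16).
    So t ≡ 0 (mod 16).
    Then x = 98 + 209·0 = 98, valid modulo lcm(209, 16) = 3344: x ≡ 98 (mod 3344).
  Combine with x ≡ 0 (mod 9); new modulus lcm = 30096.
    Write x = 98 + 3344·t and substitute into x ≡ 0 (mod 9): 3344·t ≡ 0 − 98 = -98 (mod 9).
    Reduce coefficients mod 9: 5·t ≡ 1 (mod 9).
    The inverse of 5 mod 9 is 2 (since 5·2 = 10 = 1·9 + 1), so t ≡ 2·1 = 2 ≡ 2 (mod 9).
    Then x = 98 + 3344·2 = 6786, valid modulo lcm(3344, 9) = 30096: x ≡ 6786 (mod 30096).
Verify against each original: 6786 mod 11 = 10, 6786 mod 19 = 3, 6786 mod 16 = 2, 6786 mod 9 = 0.

x ≡ 6786 (mod 30096).


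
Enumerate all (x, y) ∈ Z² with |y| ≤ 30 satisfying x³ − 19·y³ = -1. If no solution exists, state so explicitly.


The equation is x³ - 19y³ = -1. For fixed y, x³ = 19·y³ − 1, so a solution requires the RHS to be a perfect cube.
Strategy: iterate y from -30 to 30, compute RHS = 19·y³ − 1, and check whether it is a (positive or negative) perfect cube.
Check small values of y:
  y = 0: RHS = -1 = (-1)³ ⇒ x = -1 works.
  y = 1: RHS = 18 is not a perfect cube.
  y = -1: RHS = -20 is not a perfect cube.
  y = 2: RHS = 151 is not a perfect cube.
  y = -2: RHS = -153 is not a perfect cube.
  y = 3: RHS = 512 = (8)³ ⇒ x = 8 works.
  y = -3: RHS = -514 is not a perfect cube.
Continuing the search up to |y| = 30 finds no further solutions beyond those listed.
Collected solutions: (-1, 0), (8, 3).

Solutions (with |y| ≤ 30): (-1, 0), (8, 3).


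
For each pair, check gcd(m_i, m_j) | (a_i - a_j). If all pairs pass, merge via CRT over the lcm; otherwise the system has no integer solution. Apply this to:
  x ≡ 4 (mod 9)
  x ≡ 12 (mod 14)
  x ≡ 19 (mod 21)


Moduli 9, 14, 21 are not pairwise coprime, so CRT works modulo lcm(m_i) when all pairwise compatibility conditions hold.
Pairwise compatibility: gcd(m_i, m_j) must divide a_i - a_j for every pair.
Merge one congruence at a time:
  Start: x ≡ 4 (mod 9).
  Combine with x ≡ 12 (mod 14): gcd(9, 14) = 1; 12 - 4 = 8, which IS divisible by 1, so compatible.
    Write x = 4 + 9·t and substitute into x ≡ 12 (mod 14): 9·t ≡ 12 − 4 = 8 (mod 14).
    The inverse of 9 mod 14 is 11 (since 9·11 = 99 = 7·14 + 1), so t ≡ 11·8 = 88 ≡ 4 (mod 14).
    Then x = 4 + 9·4 = 40, valid modulo lcm(9, 14) = 126: x ≡ 40 (mod 126).
  Combine with x ≡ 19 (mod 21): gcd(126, 21) = 21; 19 - 40 = -21, which IS divisible by 21, so compatible.
    Write x = 40 + 126·t and substitute into x ≡ 19 (mod 21): 126·t ≡ 19 − 40 = -21 (mod 21).
    Divide the congruence (and modulus) by g = 21: 6·t ≡ -1 (mod 1).
    Modulo 1 every t works; take t = 0.
    Then x = 40 + 126·0 = 40, valid modulo lcm(126, 21) = 126: x ≡ 40 (mod 126).
Verify: 40 mod 9 = 4, 40 mod 14 = 12, 40 mod 21 = 19.

x ≡ 40 (mod 126).


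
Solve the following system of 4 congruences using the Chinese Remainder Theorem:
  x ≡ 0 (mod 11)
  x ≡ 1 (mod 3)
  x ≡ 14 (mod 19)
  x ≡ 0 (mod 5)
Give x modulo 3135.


Product of moduli M = 11 · 3 · 19 · 5 = 3135.
Merge one congruence at a time:
  Start: x ≡ 0 (mod 11).
  Combine with x ≡ 1 (mod 3); new modulus lcm = 33.
    Write x = 0 + 11·t and substitute into x ≡ 1 (mod 3): 11·t ≡ 1 − 0 = 1 (mod 3).
    Reduce coefficients mod 3: 2·t ≡ 1 (mod 3).
    The inverse of 2 mod 3 is 2 (since 2·2 = 4 = 1·3 + 1), so t ≡ 2·1 = 2 ≡ 2 (mod 3).
    Then x = 0 + 11·2 = 22, valid modulo lcm(11, 3) = 33: x ≡ 22 (mod 33).
  Combine with x ≡ 14 (mod 19); new modulus lcm = 627.
    Write x = 22 + 33·t and substitute into x ≡ 14 (mod 19): 33·t ≡ 14 − 22 = -8 (mod 19).
    Reduce coefficients mod 19: 14·t ≡ 11 (mod 19).
    The inverse of 14 mod 19 is 15 (since 14·15 = 210 = 11·19 + 1), so t ≡ 15·11 = 165 ≡ 13 (mod 19).
    Then x = 22 + 33·13 = 451, valid modulo lcm(33, 19) = 627: x ≡ 451 (mod 627).
  Combine with x ≡ 0 (mod 5); new modulus lcm = 3135.
    Write x = 451 + 627·t and substitute into x ≡ 0 (mod 5): 627·t ≡ 0 − 451 = -451 (mod 5).
    Reduce coefficients mod 5: 2·t ≡ 4 (mod 5).
    The inverse of 2 mod 5 is 3 (since 2·3 = 6 = 1·5 + 1), so t ≡ 3·4 = 12 ≡ 2 (mod 5).
    Then x = 451 + 627·2 = 1705, valid modulo lcm(627, 5) = 3135: x ≡ 1705 (mod 3135).
Verify against each original: 1705 mod 11 = 0, 1705 mod 3 = 1, 1705 mod 19 = 14, 1705 mod 5 = 0.

x ≡ 1705 (mod 3135).


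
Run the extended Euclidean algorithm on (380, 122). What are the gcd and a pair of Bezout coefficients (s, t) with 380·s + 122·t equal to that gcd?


Euclidean algorithm on (380, 122) — divide until remainder is 0:
  380 = 3 · 122 + 14
  122 = 8 · 14 + 10
  14 = 1 · 10 + 4
  10 = 2 · 4 + 2
  4 = 2 · 2 + 0
gcd(380, 122) = 2.
Track Bezout coefficients alongside the remainders: start with r₀ = 380 = a·1 + b·0 (s = 1, t = 0) and r₁ = 122 = a·0 + b·1 (s = 0, t = 1); each new remainder r_{k+1} = r_{k-1} − q_k·r_k inherits s_{k+1} = s_{k-1} − q_k·s_k, t_{k+1} = t_{k-1} − q_k·t_k, so r_k = a·s_k + b·t_k at every step:
  q = 3: r = 14, s = 1 − 3·0 = 1, t = 0 − 3·1 = -3  (check: 380·1 + 122·(-3) = 14)
  q = 8: r = 10, s = 0 − 8·1 = -8, t = 1 − 8·(-3) = 25  (check: 380·(-8) + 122·25 = 10)
  q = 1: r = 4, s = 1 − 1·(-8) = 9, t = -3 − 1·25 = -28  (check: 380·9 + 122·(-28) = 4)
  q = 2: r = 2, s = -8 − 2·9 = -26, t = 25 − 2·(-28) = 81  (check: 380·(-26) + 122·81 = 2)
The row with r = 2 (the gcd) gives the Bezout coefficients s = -26, t = 81.
Result: 380 · (-26) + 122 · (81) = 2.

gcd(380, 122) = 2; s = -26, t = 81 (check: 380·(-26) + 122·81 = 2).


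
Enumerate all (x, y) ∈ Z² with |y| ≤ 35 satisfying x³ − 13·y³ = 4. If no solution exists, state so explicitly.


The equation is x³ - 13y³ = 4. For fixed y, x³ = 13·y³ + 4, so a solution requires the RHS to be a perfect cube.
Strategy: iterate y from -35 to 35, compute RHS = 13·y³ + 4, and check whether it is a (positive or negative) perfect cube.
Check small values of y:
  y = 0: RHS = 4 is not a perfect cube.
  y = 1: RHS = 17 is not a perfect cube.
  y = -1: RHS = -9 is not a perfect cube.
  y = 2: RHS = 108 is not a perfect cube.
  y = -2: RHS = -100 is not a perfect cube.
  y = 3: RHS = 355 is not a perfect cube.
  y = -3: RHS = -347 is not a perfect cube.
Continuing the search up to |y| = 35 finds no solutions either.
No (x, y) in the scanned range satisfies the equation.

No integer solutions with |y| ≤ 35.


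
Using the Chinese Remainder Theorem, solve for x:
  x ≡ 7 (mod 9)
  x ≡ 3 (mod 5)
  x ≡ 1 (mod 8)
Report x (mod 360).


Moduli 9, 5, 8 are pairwise coprime; by CRT there is a unique solution modulo M = 9 · 5 · 8 = 360.
Solve pairwise, accumulating the modulus:
  Start with x ≡ 7 (mod 9).
  Combine with x ≡ 3 (mod 5): since gcd(9, 5) = 1, we get a unique residue mod 45.
    Write x = 7 + 9·t and substitute into x ≡ 3 (mod 5): 9·t ≡ 3 − 7 = -4 (mod 5).
    Reduce coefficients mod 5: 4·t ≡ 1 (mod 5).
    The inverse of 4 mod 5 is 4 (since 4·4 = 16 = 3·5 + 1), so t ≡ 4·1 = 4 ≡ 4 (mod 5).
    Then x = 7 + 9·4 = 43, valid modulo lcm(9, 5) = 45: x ≡ 43 (mod 45).
  Combine with x ≡ 1 (mod 8): since gcd(45, 8) = 1, we get a unique residue mod 360.
    Write x = 43 + 45·t and substitute into x ≡ 1 (mod 8): 45·t ≡ 1 − 43 = -42 (mod 8).
    Reduce coefficients mod 8: 5·t ≡ 6 (mod 8).
    The inverse of 5 mod 8 is 5 (since 5·5 = 25 = 3·8 + 1), so t ≡ 5·6 = 30 ≡ 6 (mod 8).
    Then x = 43 + 45·6 = 313, valid modulo lcm(45, 8) = 360: x ≡ 313 (mod 360).
Verify: 313 mod 9 = 7 ✓, 313 mod 5 = 3 ✓, 313 mod 8 = 1 ✓.

x ≡ 313 (mod 360).


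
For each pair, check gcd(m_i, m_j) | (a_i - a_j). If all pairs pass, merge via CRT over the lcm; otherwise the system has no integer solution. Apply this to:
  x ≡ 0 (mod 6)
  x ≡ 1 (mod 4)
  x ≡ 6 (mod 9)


Moduli 6, 4, 9 are not pairwise coprime, so CRT works modulo lcm(m_i) when all pairwise compatibility conditions hold.
Pairwise compatibility: gcd(m_i, m_j) must divide a_i - a_j for every pair.
Merge one congruence at a time:
  Start: x ≡ 0 (mod 6).
  Combine with x ≡ 1 (mod 4): gcd(6, 4) = 2, and 1 - 0 = 1 is NOT divisible by 2.
    ⇒ system is inconsistent (no integer solution).

No solution (the system is inconsistent).


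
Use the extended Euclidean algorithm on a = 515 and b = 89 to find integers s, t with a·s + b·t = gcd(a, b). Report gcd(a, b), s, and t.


Euclidean algorithm on (515, 89) — divide until remainder is 0:
  515 = 5 · 89 + 70
  89 = 1 · 70 + 19
  70 = 3 · 19 + 13
  19 = 1 · 13 + 6
  13 = 2 · 6 + 1
  6 = 6 · 1 + 0
gcd(515, 89) = 1.
Track Bezout coefficients alongside the remainders: start with r₀ = 515 = a·1 + b·0 (s = 1, t = 0) and r₁ = 89 = a·0 + b·1 (s = 0, t = 1); each new remainder r_{k+1} = r_{k-1} − q_k·r_k inherits s_{k+1} = s_{k-1} − q_k·s_k, t_{k+1} = t_{k-1} − q_k·t_k, so r_k = a·s_k + b·t_k at every step:
  q = 5: r = 70, s = 1 − 5·0 = 1, t = 0 − 5·1 = -5  (check: 515·1 + 89·(-5) = 70)
  q = 1: r = 19, s = 0 − 1·1 = -1, t = 1 − 1·(-5) = 6  (check: 515·(-1) + 89·6 = 19)
  q = 3: r = 13, s = 1 − 3·(-1) = 4, t = -5 − 3·6 = -23  (check: 515·4 + 89·(-23) = 13)
  q = 1: r = 6, s = -1 − 1·4 = -5, t = 6 − 1·(-23) = 29  (check: 515·(-5) + 89·29 = 6)
  q = 2: r = 1, s = 4 − 2·(-5) = 14, t = -23 − 2·29 = -81  (check: 515·14 + 89·(-81) = 1)
The row with r = 1 (the gcd) gives the Bezout coefficients s = 14, t = -81.
Result: 515 · (14) + 89 · (-81) = 1.

gcd(515, 89) = 1; s = 14, t = -81 (check: 515·14 + 89·(-81) = 1).


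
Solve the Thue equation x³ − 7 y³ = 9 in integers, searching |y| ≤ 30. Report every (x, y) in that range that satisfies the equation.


The equation is x³ - 7y³ = 9. For fixed y, x³ = 7·y³ + 9, so a solution requires the RHS to be a perfect cube.
Strategy: iterate y from -30 to 30, compute RHS = 7·y³ + 9, and check whether it is a (positive or negative) perfect cube.
Check small values of y:
  y = 0: RHS = 9 is not a perfect cube.
  y = 1: RHS = 16 is not a perfect cube.
  y = -1: RHS = 2 is not a perfect cube.
  y = 2: RHS = 65 is not a perfect cube.
  y = -2: RHS = -47 is not a perfect cube.
  y = 3: RHS = 198 is not a perfect cube.
  y = -3: RHS = -180 is not a perfect cube.
Continuing the search up to |y| = 30 finds no solutions either.
No (x, y) in the scanned range satisfies the equation.

No integer solutions with |y| ≤ 30.


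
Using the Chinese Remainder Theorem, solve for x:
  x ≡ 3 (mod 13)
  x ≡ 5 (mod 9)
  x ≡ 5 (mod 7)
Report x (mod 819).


Moduli 13, 9, 7 are pairwise coprime; by CRT there is a unique solution modulo M = 13 · 9 · 7 = 819.
Solve pairwise, accumulating the modulus:
  Start with x ≡ 3 (mod 13).
  Combine with x ≡ 5 (mod 9): since gcd(13, 9) = 1, we get a unique residue mod 117.
    Write x = 3 + 13·t and substitute into x ≡ 5 (mod 9): 13·t ≡ 5 − 3 = 2 (mod 9).
    Reduce coefficients mod 9: 4·t ≡ 2 (mod 9).
    The inverse of 4 mod 9 is 7 (since 4·7 = 28 = 3·9 + 1), so t ≡ 7·2 = 14 ≡ 5 (mod 9).
    Then x = 3 + 13·5 = 68, valid modulo lcm(13, 9) = 117: x ≡ 68 (mod 117).
  Combine with x ≡ 5 (mod 7): since gcd(117, 7) = 1, we get a unique residue mod 819.
    Write x = 68 + 117·t and substitute into x ≡ 5 (mod 7): 117·t ≡ 5 − 68 = -63 (mod 7).
    Reduce coefficients mod 7: 5·t ≡ 0 (mod 7).
    The inverse of 5 mod 7 is 3 (since 5·3 = 15 = 2·7 + 1), so t ≡ 3·0 = 0 ≡ 0 (mod 7).
    Then x = 68 + 117·0 = 68, valid modulo lcm(117, 7) = 819: x ≡ 68 (mod 819).
Verify: 68 mod 13 = 3 ✓, 68 mod 9 = 5 ✓, 68 mod 7 = 5 ✓.

x ≡ 68 (mod 819).


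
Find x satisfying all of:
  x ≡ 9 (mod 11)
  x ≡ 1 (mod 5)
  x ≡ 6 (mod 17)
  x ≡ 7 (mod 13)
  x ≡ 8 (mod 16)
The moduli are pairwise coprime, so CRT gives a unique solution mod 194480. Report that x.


Product of moduli M = 11 · 5 · 17 · 13 · 16 = 194480.
Merge one congruence at a time:
  Start: x ≡ 9 (mod 11).
  Combine with x ≡ 1 (mod 5); new modulus lcm = 55.
    Write x = 9 + 11·t and substitute into x ≡ 1 (mod 5): 11·t ≡ 1 − 9 = -8 (mod 5).
    Reduce coefficients mod 5: 1·t ≡ 2 (mod 5).
    So t ≡ 2 (mod 5).
    Then x = 9 + 11·2 = 31, valid modulo lcm(11, 5) = 55: x ≡ 31 (mod 55).
  Combine with x ≡ 6 (mod 17); new modulus lcm = 935.
    Write x = 31 + 55·t and substitute into x ≡ 6 (mod 17): 55·t ≡ 6 − 31 = -25 (mod 17).
    Reduce coefficients mod 17: 4·t ≡ 9 (mod 17).
    The inverse of 4 mod 17 is 13 (since 4·13 = 52 = 3·17 + 1), so t ≡ 13·9 = 117 ≡ 15 (mod 17).
    Then x = 31 + 55·15 = 856, valid modulo lcm(55, 17) = 935: x ≡ 856 (mod 935).
  Combine with x ≡ 7 (mod 13); new modulus lcm = 12155.
    Write x = 856 + 935·t and substitute into x ≡ 7 (mod 13): 935·t ≡ 7 − 856 = -849 (mod 13).
    Reduce coefficients mod 13: 12·t ≡ 9 (mod 13).
    The inverse of 12 mod 13 is 12 (since 12·12 = 144 = 11·13 + 1), so t ≡ 12·9 = 108 ≡ 4 (mod 13).
    Then x = 856 + 935·4 = 4596, valid modulo lcm(935, 13) = 12155: x ≡ 4596 (mod 12155).
  Combine with x ≡ 8 (mod 16); new modulus lcm = 194480.
    Write x = 4596 + 12155·t and substitute into x ≡ 8 (mod 16): 12155·t ≡ 8 − 4596 = -4588 (mod 16).
    Reduce coefficients mod 16: 11·t ≡ 4 (mod 16).
    The inverse of 11 mod 16 is 3 (since 11·3 = 33 = 2·16 + 1), so t ≡ 3·4 = 12 ≡ 12 (mod 16).
    Then x = 4596 + 12155·12 = 150456, valid modulo lcm(12155, 16) = 194480: x ≡ 150456 (mod 194480).
Verify against each original: 150456 mod 11 = 9, 150456 mod 5 = 1, 150456 mod 17 = 6, 150456 mod 13 = 7, 150456 mod 16 = 8.

x ≡ 150456 (mod 194480).


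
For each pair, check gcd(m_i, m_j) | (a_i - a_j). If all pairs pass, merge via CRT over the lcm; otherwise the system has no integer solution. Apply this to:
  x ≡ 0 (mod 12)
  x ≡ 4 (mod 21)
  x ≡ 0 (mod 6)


Moduli 12, 21, 6 are not pairwise coprime, so CRT works modulo lcm(m_i) when all pairwise compatibility conditions hold.
Pairwise compatibility: gcd(m_i, m_j) must divide a_i - a_j for every pair.
Merge one congruence at a time:
  Start: x ≡ 0 (mod 12).
  Combine with x ≡ 4 (mod 21): gcd(12, 21) = 3, and 4 - 0 = 4 is NOT divisible by 3.
    ⇒ system is inconsistent (no integer solution).

No solution (the system is inconsistent).


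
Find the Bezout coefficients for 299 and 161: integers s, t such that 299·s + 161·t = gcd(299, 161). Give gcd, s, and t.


Euclidean algorithm on (299, 161) — divide until remainder is 0:
  299 = 1 · 161 + 138
  161 = 1 · 138 + 23
  138 = 6 · 23 + 0
gcd(299, 161) = 23.
Track Bezout coefficients alongside the remainders: start with r₀ = 299 = a·1 + b·0 (s = 1, t = 0) and r₁ = 161 = a·0 + b·1 (s = 0, t = 1); each new remainder r_{k+1} = r_{k-1} − q_k·r_k inherits s_{k+1} = s_{k-1} − q_k·s_k, t_{k+1} = t_{k-1} − q_k·t_k, so r_k = a·s_k + b·t_k at every step:
  q = 1: r = 138, s = 1 − 1·0 = 1, t = 0 − 1·1 = -1  (check: 299·1 + 161·(-1) = 138)
  q = 1: r = 23, s = 0 − 1·1 = -1, t = 1 − 1·(-1) = 2  (check: 299·(-1) + 161·2 = 23)
The row with r = 23 (the gcd) gives the Bezout coefficients s = -1, t = 2.
Result: 299 · (-1) + 161 · (2) = 23.

gcd(299, 161) = 23; s = -1, t = 2 (check: 299·(-1) + 161·2 = 23).


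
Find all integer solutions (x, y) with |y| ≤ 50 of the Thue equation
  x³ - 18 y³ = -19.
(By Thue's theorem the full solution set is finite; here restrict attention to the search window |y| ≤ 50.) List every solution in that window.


The equation is x³ - 18y³ = -19. For fixed y, x³ = 18·y³ − 19, so a solution requires the RHS to be a perfect cube.
Strategy: iterate y from -50 to 50, compute RHS = 18·y³ − 19, and check whether it is a (positive or negative) perfect cube.
Check small values of y:
  y = 0: RHS = -19 is not a perfect cube.
  y = 1: RHS = -1 = (-1)³ ⇒ x = -1 works.
  y = -1: RHS = -37 is not a perfect cube.
  y = 2: RHS = 125 = (5)³ ⇒ x = 5 works.
  y = -2: RHS = -163 is not a perfect cube.
  y = 3: RHS = 467 is not a perfect cube.
  y = -3: RHS = -505 is not a perfect cube.
Continuing the search up to |y| = 50 finds no further solutions beyond those listed.
Collected solutions: (-1, 1), (5, 2).

Solutions (with |y| ≤ 50): (-1, 1), (5, 2).


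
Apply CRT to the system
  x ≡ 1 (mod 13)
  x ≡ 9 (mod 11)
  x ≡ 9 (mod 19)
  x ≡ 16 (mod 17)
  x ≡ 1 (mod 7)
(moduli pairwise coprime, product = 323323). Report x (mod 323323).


Product of moduli M = 13 · 11 · 19 · 17 · 7 = 323323.
Merge one congruence at a time:
  Start: x ≡ 1 (mod 13).
  Combine with x ≡ 9 (mod 11); new modulus lcm = 143.
    Write x = 1 + 13·t and substitute into x ≡ 9 (mod 11): 13·t ≡ 9 − 1 = 8 (mod 11).
    Reduce coefficients mod 11: 2·t ≡ 8 (mod 11).
    The inverse of 2 mod 11 is 6 (since 2·6 = 12 = 1·11 + 1), so t ≡ 6·8 = 48 ≡ 4 (mod 11).
    Then x = 1 + 13·4 = 53, valid modulo lcm(13, 11) = 143: x ≡ 53 (mod 143).
  Combine with x ≡ 9 (mod 19); new modulus lcm = 2717.
    Write x = 53 + 143·t and substitute into x ≡ 9 (mod 19): 143·t ≡ 9 − 53 = -44 (mod 19).
    Reduce coefficients mod 19: 10·t ≡ 13 (mod 19).
    The inverse of 10 mod 19 is 2 (since 10·2 = 20 = 1·19 + 1), so t ≡ 2·13 = 26 ≡ 7 (mod 19).
    Then x = 53 + 143·7 = 1054, valid modulo lcm(143, 19) = 2717: x ≡ 1054 (mod 2717).
  Combine with x ≡ 16 (mod 17); new modulus lcm = 46189.
    Write x = 1054 + 2717·t and substitute into x ≡ 16 (mod 17): 2717·t ≡ 16 − 1054 = -1038 (mod 17).
    Reduce coefficients mod 17: 14·t ≡ 16 (mod 17).
    The inverse of 14 mod 17 is 11 (since 14·11 = 154 = 9·17 + 1), so t ≡ 11·16 = 176 ≡ 6 (mod 17).
    Then x = 1054 + 2717·6 = 17356, valid modulo lcm(2717, 17) = 46189: x ≡ 17356 (mod 46189).
  Combine with x ≡ 1 (mod 7); new modulus lcm = 323323.
    Write x = 17356 + 46189·t and substitute into x ≡ 1 (mod 7): 46189·t ≡ 1 − 17356 = -17355 (mod 7).
    Reduce coefficients mod 7: 3·t ≡ 5 (mod 7).
    The inverse of 3 mod 7 is 5 (since 3·5 = 15 = 2·7 + 1), so t ≡ 5·5 = 25 ≡ 4 (mod 7).
    Then x = 17356 + 46189·4 = 202112, valid modulo lcm(46189, 7) = 323323: x ≡ 202112 (mod 323323).
Verify against each original: 202112 mod 13 = 1, 202112 mod 11 = 9, 202112 mod 19 = 9, 202112 mod 17 = 16, 202112 mod 7 = 1.

x ≡ 202112 (mod 323323).


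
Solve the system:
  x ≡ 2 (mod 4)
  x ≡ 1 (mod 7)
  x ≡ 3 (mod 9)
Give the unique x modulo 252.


Moduli 4, 7, 9 are pairwise coprime; by CRT there is a unique solution modulo M = 4 · 7 · 9 = 252.
Solve pairwise, accumulating the modulus:
  Start with x ≡ 2 (mod 4).
  Combine with x ≡ 1 (mod 7): since gcd(4, 7) = 1, we get a unique residue mod 28.
    Write x = 2 + 4·t and substitute into x ≡ 1 (mod 7): 4·t ≡ 1 − 2 = -1 (mod 7).
    Reduce coefficients mod 7: 4·t ≡ 6 (mod 7).
    The inverse of 4 mod 7 is 2 (since 4·2 = 8 = 1·7 + 1), so t ≡ 2·6 = 12 ≡ 5 (mod 7).
    Then x = 2 + 4·5 = 22, valid modulo lcm(4, 7) = 28: x ≡ 22 (mod 28).
  Combine with x ≡ 3 (mod 9): since gcd(28, 9) = 1, we get a unique residue mod 252.
    Write x = 22 + 28·t and substitute into x ≡ 3 (mod 9): 28·t ≡ 3 − 22 = -19 (mod 9).
    Reduce coefficients mod 9: 1·t ≡ 8 (mod 9).
    So t ≡ 8 (mod 9).
    Then x = 22 + 28·8 = 246, valid modulo lcm(28, 9) = 252: x ≡ 246 (mod 252).
Verify: 246 mod 4 = 2 ✓, 246 mod 7 = 1 ✓, 246 mod 9 = 3 ✓.

x ≡ 246 (mod 252).


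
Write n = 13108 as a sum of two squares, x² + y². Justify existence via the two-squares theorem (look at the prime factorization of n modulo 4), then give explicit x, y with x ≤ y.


Step 1: Factor n = 13108 = 2^2 · 29 · 113.
Step 2: Check the mod-4 condition on each prime factor: 2 = 2 (special); 29 ≡ 1 (mod 4), exponent 1; 113 ≡ 1 (mod 4), exponent 1.
All primes ≡ 3 (mod 4) appear to even exponent (or don't appear), so by the two-squares theorem n IS expressible as a sum of two squares.
Step 3: Build a representation. Group n = k² · m with k = 2 and m = 29 · 113 = 3277 (a product of primes ≡ 1 (mod 4)); a representation of m scales to one of n via (k·x)² + (k·y)² = k²(x² + y²). Each prime p ≡ 1 (mod 4) is itself a sum of two squares; find a² by testing p − a² for a perfect square:
  29: 29 − 1² = 28, 29 − 2² = 25 = 5² ⇒ 29 = 2² + 5².
  113: 113 − 1² = 112, 113 − 2² = 109, 113 − 3² = 104, 113 − 4² = 97, 113 − 5² = 88, 113 − 6² = 77, 113 − 7² = 64 = 8² ⇒ 113 = 7² + 8².
  Combine using the Brahmagupta–Fibonacci identity (a² + b²)(c² + d²) = (ac − bd)² + (ad + bc)² = (ac + bd)² + (ad − bc)²:
  29 · 113 = 3277: from (2² + 5²)(7² + 8²), take (2·7 − 5·8, 2·8 + 5·7) = (14 − 40, 16 + 35) = (-26, 51); dropping signs (only squares matter) gives (26, 51); check 26² + 51² = 676 + 2601 = 3277 ✓.
  Scale by k = 2: (2·26, 2·51) = (52, 102).
Step 4: Order so x ≤ y and verify: 52² + 102² = 2704 + 10404 = 13108 = n. ✓

n = 13108 = 52² + 102² (one valid representation with x ≤ y).


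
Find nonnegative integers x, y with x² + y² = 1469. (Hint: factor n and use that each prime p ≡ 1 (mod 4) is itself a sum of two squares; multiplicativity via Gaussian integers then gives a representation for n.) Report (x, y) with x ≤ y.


Step 1: Factor n = 1469 = 13 · 113.
Step 2: Check the mod-4 condition on each prime factor: 13 ≡ 1 (mod 4), exponent 1; 113 ≡ 1 (mod 4), exponent 1.
All primes ≡ 3 (mod 4) appear to even exponent (or don't appear), so by the two-squares theorem n IS expressible as a sum of two squares.
Step 3: Build a representation. Here n = 13 · 113 is a product of primes ≡ 1 (mod 4). Each prime p ≡ 1 (mod 4) is itself a sum of two squares; find a² by testing p − a² for a perfect square:
  13: 13 − 1² = 12, 13 − 2² = 9 = 3² ⇒ 13 = 2² + 3².
  113: 113 − 1² = 112, 113 − 2² = 109, 113 − 3² = 104, 113 − 4² = 97, 113 − 5² = 88, 113 − 6² = 77, 113 − 7² = 64 = 8² ⇒ 113 = 7² + 8².
  Combine using the Brahmagupta–Fibonacci identity (a² + b²)(c² + d²) = (ac − bd)² + (ad + bc)² = (ac + bd)² + (ad − bc)²:
  13 · 113 = 1469: from (2² + 3²)(7² + 8²), take (2·7 − 3·8, 2·8 + 3·7) = (14 − 24, 16 + 21) = (-10, 37); dropping signs (only squares matter) gives (10, 37); check 10² + 37² = 100 + 1369 = 1469 ✓.
Step 4: Order so x ≤ y and verify: 10² + 37² = 100 + 1369 = 1469 = n. ✓

n = 1469 = 10² + 37² (one valid representation with x ≤ y).


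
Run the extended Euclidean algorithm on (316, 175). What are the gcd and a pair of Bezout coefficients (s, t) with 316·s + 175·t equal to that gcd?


Euclidean algorithm on (316, 175) — divide until remainder is 0:
  316 = 1 · 175 + 141
  175 = 1 · 141 + 34
  141 = 4 · 34 + 5
  34 = 6 · 5 + 4
  5 = 1 · 4 + 1
  4 = 4 · 1 + 0
gcd(316, 175) = 1.
Track Bezout coefficients alongside the remainders: start with r₀ = 316 = a·1 + b·0 (s = 1, t = 0) and r₁ = 175 = a·0 + b·1 (s = 0, t = 1); each new remainder r_{k+1} = r_{k-1} − q_k·r_k inherits s_{k+1} = s_{k-1} − q_k·s_k, t_{k+1} = t_{k-1} − q_k·t_k, so r_k = a·s_k + b·t_k at every step:
  q = 1: r = 141, s = 1 − 1·0 = 1, t = 0 − 1·1 = -1  (check: 316·1 + 175·(-1) = 141)
  q = 1: r = 34, s = 0 − 1·1 = -1, t = 1 − 1·(-1) = 2  (check: 316·(-1) + 175·2 = 34)
  q = 4: r = 5, s = 1 − 4·(-1) = 5, t = -1 − 4·2 = -9  (check: 316·5 + 175·(-9) = 5)
  q = 6: r = 4, s = -1 − 6·5 = -31, t = 2 − 6·(-9) = 56  (check: 316·(-31) + 175·56 = 4)
  q = 1: r = 1, s = 5 − 1·(-31) = 36, t = -9 − 1·56 = -65  (check: 316·36 + 175·(-65) = 1)
The row with r = 1 (the gcd) gives the Bezout coefficients s = 36, t = -65.
Result: 316 · (36) + 175 · (-65) = 1.

gcd(316, 175) = 1; s = 36, t = -65 (check: 316·36 + 175·(-65) = 1).


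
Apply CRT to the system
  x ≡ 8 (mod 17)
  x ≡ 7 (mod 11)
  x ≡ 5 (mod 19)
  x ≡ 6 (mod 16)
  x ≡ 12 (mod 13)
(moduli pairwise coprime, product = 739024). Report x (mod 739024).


Product of moduli M = 17 · 11 · 19 · 16 · 13 = 739024.
Merge one congruence at a time:
  Start: x ≡ 8 (mod 17).
  Combine with x ≡ 7 (mod 11); new modulus lcm = 187.
    Write x = 8 + 17·t and substitute into x ≡ 7 (mod 11): 17·t ≡ 7 − 8 = -1 (mod 11).
    Reduce coefficients mod 11: 6·t ≡ 10 (mod 11).
    The inverse of 6 mod 11 is 2 (since 6·2 = 12 = 1·11 + 1), so t ≡ 2·10 = 20 ≡ 9 (mod 11).
    Then x = 8 + 17·9 = 161, valid modulo lcm(17, 11) = 187: x ≡ 161 (mod 187).
  Combine with x ≡ 5 (mod 19); new modulus lcm = 3553.
    Write x = 161 + 187·t and substitute into x ≡ 5 (mod 19): 187·t ≡ 5 − 161 = -156 (mod 19).
    Reduce coefficients mod 19: 16·t ≡ 15 (mod 19).
    The inverse of 16 mod 19 is 6 (since 16·6 = 96 = 5·19 + 1), so t ≡ 6·15 = 90 ≡ 14 (mod 19).
    Then x = 161 + 187·14 = 2779, valid modulo lcm(187, 19) = 3553: x ≡ 2779 (mod 3553).
  Combine with x ≡ 6 (mod 16); new modulus lcm = 56848.
    Write x = 2779 + 3553·t and substitute into x ≡ 6 (mod 16): 3553·t ≡ 6 − 2779 = -2773 (mod 16).
    Reduce coefficients mod 16: 1·t ≡ 11 (mod 16).
    So t ≡ 11 (mod 16).
    Then x = 2779 + 3553·11 = 41862, valid modulo lcm(3553, 16) = 56848: x ≡ 41862 (mod 56848).
  Combine with x ≡ 12 (mod 13); new modulus lcm = 739024.
    Write x = 41862 + 56848·t and substitute into x ≡ 12 (mod 13): 56848·t ≡ 12 − 41862 = -41850 (mod 13).
    Reduce coefficients mod 13: 12·t ≡ 10 (mod 13).
    The inverse of 12 mod 13 is 12 (since 12·12 = 144 = 11·13 + 1), so t ≡ 12·10 = 120 ≡ 3 (mod 13).
    Then x = 41862 + 56848·3 = 212406, valid modulo lcm(56848, 13) = 739024: x ≡ 212406 (mod 739024).
Verify against each original: 212406 mod 17 = 8, 212406 mod 11 = 7, 212406 mod 19 = 5, 212406 mod 16 = 6, 212406 mod 13 = 12.

x ≡ 212406 (mod 739024).


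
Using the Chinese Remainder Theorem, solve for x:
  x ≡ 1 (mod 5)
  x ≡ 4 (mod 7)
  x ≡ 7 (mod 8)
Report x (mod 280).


Moduli 5, 7, 8 are pairwise coprime; by CRT there is a unique solution modulo M = 5 · 7 · 8 = 280.
Solve pairwise, accumulating the modulus:
  Start with x ≡ 1 (mod 5).
  Combine with x ≡ 4 (mod 7): since gcd(5, 7) = 1, we get a unique residue mod 35.
    Write x = 1 + 5·t and substitute into x ≡ 4 (mod 7): 5·t ≡ 4 − 1 = 3 (mod 7).
    The inverse of 5 mod 7 is 3 (since 5·3 = 15 = 2·7 + 1), so t ≡ 3·3 = 9 ≡ 2 (mod 7).
    Then x = 1 + 5·2 = 11, valid modulo lcm(5, 7) = 35: x ≡ 11 (mod 35).
  Combine with x ≡ 7 (mod 8): since gcd(35, 8) = 1, we get a unique residue mod 280.
    Write x = 11 + 35·t and substitute into x ≡ 7 (mod 8): 35·t ≡ 7 − 11 = -4 (mod 8).
    Reduce coefficients mod 8: 3·t ≡ 4 (mod 8).
    The inverse of 3 mod 8 is 3 (since 3·3 = 9 = 1·8 + 1), so t ≡ 3·4 = 12 ≡ 4 (mod 8).
    Then x = 11 + 35·4 = 151, valid modulo lcm(35, 8) = 280: x ≡ 151 (mod 280).
Verify: 151 mod 5 = 1 ✓, 151 mod 7 = 4 ✓, 151 mod 8 = 7 ✓.

x ≡ 151 (mod 280).
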